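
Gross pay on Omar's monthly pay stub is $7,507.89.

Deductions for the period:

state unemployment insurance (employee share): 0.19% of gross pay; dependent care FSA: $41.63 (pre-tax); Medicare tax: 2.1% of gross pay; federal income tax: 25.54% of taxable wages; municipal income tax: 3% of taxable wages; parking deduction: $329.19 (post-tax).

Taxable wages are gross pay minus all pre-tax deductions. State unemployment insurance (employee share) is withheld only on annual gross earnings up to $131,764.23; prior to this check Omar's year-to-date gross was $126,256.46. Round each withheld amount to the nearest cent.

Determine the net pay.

$4,838.07

Dependent care FSA: $41.63
Taxable wages = $7,507.89 − $41.63 = $7,466.26
Federal income tax: $7,466.26 × 0.2554 = $1,906.88
Municipal income tax: $7,466.26 × 0.03 = $223.99
Medicare tax: $7,507.89 × 0.021 = $157.67
State unemployment insurance (employee share): only $131,764.23 − $126,256.46 = $5,507.77 of this check is subject → $5,507.77 × 0.0019 = $10.46
Parking deduction: $329.19
Total deductions = $41.63 + $1,906.88 + $223.99 + $157.67 + $10.46 + $329.19 = $2,669.82
Net pay = $7,507.89 − $2,669.82 = $4,838.07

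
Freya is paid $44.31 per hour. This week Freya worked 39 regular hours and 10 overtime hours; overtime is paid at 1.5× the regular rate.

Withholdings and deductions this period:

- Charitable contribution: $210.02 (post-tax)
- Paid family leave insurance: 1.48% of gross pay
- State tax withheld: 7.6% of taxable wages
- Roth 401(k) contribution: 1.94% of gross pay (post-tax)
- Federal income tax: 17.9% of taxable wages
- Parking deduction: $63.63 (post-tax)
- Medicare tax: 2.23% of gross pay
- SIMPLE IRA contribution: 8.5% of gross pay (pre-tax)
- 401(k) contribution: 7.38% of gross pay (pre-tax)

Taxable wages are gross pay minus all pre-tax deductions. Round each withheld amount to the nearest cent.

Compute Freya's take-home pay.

$1,090.68

Regular pay: 39 × $44.31 = $1,728.09
Overtime pay: 10 × $44.31 × 1.5 = $664.65
Gross pay = $1,728.09 + $664.65 = $2,392.74
SIMPLE IRA contribution: $2,392.74 × 0.085 = $203.38
401(k) contribution: $2,392.74 × 0.0738 = $176.58
Pre-tax total = $203.38 + $176.58 = $379.96
Taxable wages = $2,392.74 − $379.96 = $2,012.78
State tax withheld: $2,012.78 × 0.076 = $152.97
Federal income tax: $2,012.78 × 0.179 = $360.29
Medicare tax: $2,392.74 × 0.0223 = $53.36
Paid family leave insurance: $2,392.74 × 0.0148 = $35.41
Charitable contribution: $210.02
Roth 401(k) contribution: $2,392.74 × 0.0194 = $46.42
Parking deduction: $63.63
Total deductions = $203.38 + $176.58 + $152.97 + $360.29 + $53.36 + $35.41 + $210.02 + $46.42 + $63.63 = $1,302.06
Net pay = $2,392.74 − $1,302.06 = $1,090.68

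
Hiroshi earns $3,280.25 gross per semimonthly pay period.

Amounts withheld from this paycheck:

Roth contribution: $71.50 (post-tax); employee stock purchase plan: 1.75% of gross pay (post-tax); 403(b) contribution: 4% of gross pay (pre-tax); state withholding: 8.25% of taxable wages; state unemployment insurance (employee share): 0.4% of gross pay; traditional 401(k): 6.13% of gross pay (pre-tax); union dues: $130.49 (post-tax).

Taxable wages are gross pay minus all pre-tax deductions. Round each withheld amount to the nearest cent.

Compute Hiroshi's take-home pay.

$2,432.24

403(b) contribution: $3,280.25 × 0.04 = $131.21
Traditional 401(k): $3,280.25 × 0.0613 = $201.08
Pre-tax total = $131.21 + $201.08 = $332.29
Taxable wages = $3,280.25 − $332.29 = $2,947.96
State withholding: $2,947.96 × 0.0825 = $243.21
State unemployment insurance (employee share): $3,280.25 × 0.004 = $13.12
Union dues: $130.49
Roth contribution: $71.50
Employee stock purchase plan: $3,280.25 × 0.0175 = $57.40
Total deductions = $131.21 + $201.08 + $243.21 + $13.12 + $130.49 + $71.50 + $57.40 = $848.01
Net pay = $3,280.25 − $848.01 = $2,432.24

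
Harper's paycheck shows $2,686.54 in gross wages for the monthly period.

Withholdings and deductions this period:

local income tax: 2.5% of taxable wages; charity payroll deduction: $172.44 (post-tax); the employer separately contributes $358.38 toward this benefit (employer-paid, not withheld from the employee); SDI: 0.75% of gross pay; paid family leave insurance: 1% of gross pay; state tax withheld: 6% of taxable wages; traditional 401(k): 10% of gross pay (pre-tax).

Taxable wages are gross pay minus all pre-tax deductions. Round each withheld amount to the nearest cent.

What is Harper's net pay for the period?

$1,992.91

Traditional 401(k): $2,686.54 × 0.1 = $268.65
Taxable wages = $2,686.54 − $268.65 = $2,417.89
Local income tax: $2,417.89 × 0.025 = $60.45
State tax withheld: $2,417.89 × 0.06 = $145.07
SDI: $2,686.54 × 0.0075 = $20.15
Paid family leave insurance: $2,686.54 × 0.01 = $26.87
Charity payroll deduction: $172.44
(Employer's $358.38 toward charity payroll deduction is not withheld from the employee.)
Total deductions = $268.65 + $60.45 + $145.07 + $20.15 + $26.87 + $172.44 = $693.63
Net pay = $2,686.54 − $693.63 = $1,992.91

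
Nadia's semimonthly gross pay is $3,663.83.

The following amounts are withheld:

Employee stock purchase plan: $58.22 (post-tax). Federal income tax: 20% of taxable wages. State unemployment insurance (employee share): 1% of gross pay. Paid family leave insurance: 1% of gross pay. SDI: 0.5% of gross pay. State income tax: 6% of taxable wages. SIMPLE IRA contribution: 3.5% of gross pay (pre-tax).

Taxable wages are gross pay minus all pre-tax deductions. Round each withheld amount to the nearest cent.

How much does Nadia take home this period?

SIMPLE IRA contribution: $3,663.83 × 0.035 = $128.23
Taxable wages = $3,663.83 − $128.23 = $3,535.60
Federal income tax: $3,535.60 × 0.2 = $707.12
State income tax: $3,535.60 × 0.06 = $212.14
State unemployment insurance (employee share): $3,663.83 × 0.01 = $36.64
SDI: $3,663.83 × 0.005 = $18.32
Paid family leave insurance: $3,663.83 × 0.01 = $36.64
Employee stock purchase plan: $58.22
Total deductions = $128.23 + $707.12 + $212.14 + $36.64 + $18.32 + $36.64 + $58.22 = $1,197.31
Net pay = $3,663.83 − $1,197.31 = $2,466.52

$2,466.52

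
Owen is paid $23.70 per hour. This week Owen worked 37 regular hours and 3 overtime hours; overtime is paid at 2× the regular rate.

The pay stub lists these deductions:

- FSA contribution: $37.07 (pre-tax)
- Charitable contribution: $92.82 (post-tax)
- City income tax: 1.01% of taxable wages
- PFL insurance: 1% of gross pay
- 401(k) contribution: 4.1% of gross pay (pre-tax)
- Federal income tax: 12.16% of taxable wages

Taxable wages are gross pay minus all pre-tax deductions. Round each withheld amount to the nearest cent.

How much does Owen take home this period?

Regular pay: 37 × $23.70 = $876.90
Overtime pay: 3 × $23.70 × 2 = $142.20
Gross pay = $876.90 + $142.20 = $1,019.10
401(k) contribution: $1,019.10 × 0.041 = $41.78
FSA contribution: $37.07
Pre-tax total = $41.78 + $37.07 = $78.85
Taxable wages = $1,019.10 − $78.85 = $940.25
City income tax: $940.25 × 0.0101 = $9.50
Federal income tax: $940.25 × 0.1216 = $114.33
PFL insurance: $1,019.10 × 0.01 = $10.19
Charitable contribution: $92.82
Total deductions = $41.78 + $37.07 + $9.50 + $114.33 + $10.19 + $92.82 = $305.69
Net pay = $1,019.10 − $305.69 = $713.41

$713.41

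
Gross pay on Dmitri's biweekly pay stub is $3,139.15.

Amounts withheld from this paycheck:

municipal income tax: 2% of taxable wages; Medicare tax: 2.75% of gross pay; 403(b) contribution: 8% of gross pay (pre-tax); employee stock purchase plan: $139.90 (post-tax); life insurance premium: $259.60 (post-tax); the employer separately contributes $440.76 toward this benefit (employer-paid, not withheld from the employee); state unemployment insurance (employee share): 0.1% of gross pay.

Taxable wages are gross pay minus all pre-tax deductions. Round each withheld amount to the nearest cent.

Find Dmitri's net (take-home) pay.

403(b) contribution: $3,139.15 × 0.08 = $251.13
Taxable wages = $3,139.15 − $251.13 = $2,888.02
Municipal income tax: $2,888.02 × 0.02 = $57.76
Medicare tax: $3,139.15 × 0.0275 = $86.33
State unemployment insurance (employee share): $3,139.15 × 0.001 = $3.14
Employee stock purchase plan: $139.90
Life insurance premium: $259.60
(Employer's $440.76 toward life insurance premium is not withheld from the employee.)
Total deductions = $251.13 + $57.76 + $86.33 + $3.14 + $139.90 + $259.60 = $797.86
Net pay = $3,139.15 − $797.86 = $2,341.29

$2,341.29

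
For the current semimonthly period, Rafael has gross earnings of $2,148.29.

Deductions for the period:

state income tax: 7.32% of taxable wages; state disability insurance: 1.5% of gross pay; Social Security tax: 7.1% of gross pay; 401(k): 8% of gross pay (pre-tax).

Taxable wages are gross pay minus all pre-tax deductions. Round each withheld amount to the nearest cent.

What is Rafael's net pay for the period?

401(k): $2,148.29 × 0.08 = $171.86
Taxable wages = $2,148.29 − $171.86 = $1,976.43
State income tax: $1,976.43 × 0.0732 = $144.67
State disability insurance: $2,148.29 × 0.015 = $32.22
Social Security tax: $2,148.29 × 0.071 = $152.53
Total deductions = $171.86 + $144.67 + $32.22 + $152.53 = $501.28
Net pay = $2,148.29 − $501.28 = $1,647.01

$1,647.01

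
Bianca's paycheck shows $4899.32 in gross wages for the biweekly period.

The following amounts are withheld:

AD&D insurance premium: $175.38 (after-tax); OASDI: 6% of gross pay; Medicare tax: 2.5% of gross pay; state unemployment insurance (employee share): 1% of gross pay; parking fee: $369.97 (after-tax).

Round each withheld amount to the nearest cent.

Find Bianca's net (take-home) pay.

Medicare tax: $4899.32 × 0.025 = $122.48
OASDI: $4899.32 × 0.06 = $293.96
State unemployment insurance (employee share): $4899.32 × 0.01 = $48.99
Parking fee: $369.97
AD&D insurance premium: $175.38
Total deductions = $122.48 + $293.96 + $48.99 + $369.97 + $175.38 = $1010.78
Net pay = $4899.32 − $1010.78 = $3888.54

$3888.54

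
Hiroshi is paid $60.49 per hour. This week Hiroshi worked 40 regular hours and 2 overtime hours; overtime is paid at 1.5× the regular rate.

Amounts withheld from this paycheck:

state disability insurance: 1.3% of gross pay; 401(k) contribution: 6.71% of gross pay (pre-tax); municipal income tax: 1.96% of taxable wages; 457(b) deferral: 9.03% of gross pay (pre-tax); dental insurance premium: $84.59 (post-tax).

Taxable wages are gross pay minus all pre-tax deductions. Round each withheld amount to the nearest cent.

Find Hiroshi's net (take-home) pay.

Regular pay: 40 × $60.49 = $2,419.60
Overtime pay: 2 × $60.49 × 1.5 = $181.47
Gross pay = $2,419.60 + $181.47 = $2,601.07
457(b) deferral: $2,601.07 × 0.0903 = $234.88
401(k) contribution: $2,601.07 × 0.0671 = $174.53
Pre-tax total = $234.88 + $174.53 = $409.41
Taxable wages = $2,601.07 − $409.41 = $2,191.66
Municipal income tax: $2,191.66 × 0.0196 = $42.96
State disability insurance: $2,601.07 × 0.013 = $33.81
Dental insurance premium: $84.59
Total deductions = $234.88 + $174.53 + $42.96 + $33.81 + $84.59 = $570.77
Net pay = $2,601.07 − $570.77 = $2,030.30

$2,030.30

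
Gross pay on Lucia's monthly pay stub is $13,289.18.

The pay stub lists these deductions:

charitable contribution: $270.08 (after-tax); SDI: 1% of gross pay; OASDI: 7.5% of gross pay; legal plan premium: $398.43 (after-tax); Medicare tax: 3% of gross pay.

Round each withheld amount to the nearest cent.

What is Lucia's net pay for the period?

OASDI: $13,289.18 × 0.075 = $996.69
Medicare tax: $13,289.18 × 0.03 = $398.68
SDI: $13,289.18 × 0.01 = $132.89
Legal plan premium: $398.43
Charitable contribution: $270.08
Total deductions = $996.69 + $398.68 + $132.89 + $398.43 + $270.08 = $2,196.77
Net pay = $13,289.18 − $2,196.77 = $11,092.41

$11,092.41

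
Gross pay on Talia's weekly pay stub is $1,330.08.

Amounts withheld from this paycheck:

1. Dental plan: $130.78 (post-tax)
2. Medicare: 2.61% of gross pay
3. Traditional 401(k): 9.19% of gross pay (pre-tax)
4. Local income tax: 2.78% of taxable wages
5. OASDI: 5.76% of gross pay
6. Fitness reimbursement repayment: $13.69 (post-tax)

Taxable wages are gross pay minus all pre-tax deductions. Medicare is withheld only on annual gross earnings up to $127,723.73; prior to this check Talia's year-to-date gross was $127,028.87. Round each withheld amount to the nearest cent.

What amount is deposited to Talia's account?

$935.05

Traditional 401(k): $1,330.08 × 0.0919 = $122.23
Taxable wages = $1,330.08 − $122.23 = $1,207.85
Local income tax: $1,207.85 × 0.0278 = $33.58
Medicare: only $127,723.73 − $127,028.87 = $694.86 of this check is subject → $694.86 × 0.0261 = $18.14
OASDI: $1,330.08 × 0.0576 = $76.61
Dental plan: $130.78
Fitness reimbursement repayment: $13.69
Total deductions = $122.23 + $33.58 + $18.14 + $76.61 + $130.78 + $13.69 = $395.03
Net pay = $1,330.08 − $395.03 = $935.05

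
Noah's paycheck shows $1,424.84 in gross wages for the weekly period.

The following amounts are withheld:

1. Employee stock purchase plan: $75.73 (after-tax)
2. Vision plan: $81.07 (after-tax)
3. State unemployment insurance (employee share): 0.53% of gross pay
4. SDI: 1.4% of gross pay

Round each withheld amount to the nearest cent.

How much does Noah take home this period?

$1,240.54

SDI: $1,424.84 × 0.014 = $19.95
State unemployment insurance (employee share): $1,424.84 × 0.0053 = $7.55
Vision plan: $81.07
Employee stock purchase plan: $75.73
Total deductions = $19.95 + $7.55 + $81.07 + $75.73 = $184.30
Net pay = $1,424.84 − $184.30 = $1,240.54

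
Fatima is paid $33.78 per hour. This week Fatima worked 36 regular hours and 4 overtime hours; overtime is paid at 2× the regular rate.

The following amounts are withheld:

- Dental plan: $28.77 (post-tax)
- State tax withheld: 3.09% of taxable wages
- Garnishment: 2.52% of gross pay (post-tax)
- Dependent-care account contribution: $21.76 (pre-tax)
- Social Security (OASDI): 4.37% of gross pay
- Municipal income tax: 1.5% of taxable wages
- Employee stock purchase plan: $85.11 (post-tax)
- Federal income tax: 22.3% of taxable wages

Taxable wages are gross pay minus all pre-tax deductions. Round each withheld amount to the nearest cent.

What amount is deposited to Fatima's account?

$854.45

Regular pay: 36 × $33.78 = $1,216.08
Overtime pay: 4 × $33.78 × 2 = $270.24
Gross pay = $1,216.08 + $270.24 = $1,486.32
Dependent-care account contribution: $21.76
Taxable wages = $1,486.32 − $21.76 = $1,464.56
Municipal income tax: $1,464.56 × 0.015 = $21.97
Federal income tax: $1,464.56 × 0.223 = $326.60
State tax withheld: $1,464.56 × 0.0309 = $45.25
Social Security (OASDI): $1,486.32 × 0.0437 = $64.95
Employee stock purchase plan: $85.11
Dental plan: $28.77
Garnishment: $1,486.32 × 0.0252 = $37.46
Total deductions = $21.76 + $21.97 + $326.60 + $45.25 + $64.95 + $85.11 + $28.77 + $37.46 = $631.87
Net pay = $1,486.32 − $631.87 = $854.45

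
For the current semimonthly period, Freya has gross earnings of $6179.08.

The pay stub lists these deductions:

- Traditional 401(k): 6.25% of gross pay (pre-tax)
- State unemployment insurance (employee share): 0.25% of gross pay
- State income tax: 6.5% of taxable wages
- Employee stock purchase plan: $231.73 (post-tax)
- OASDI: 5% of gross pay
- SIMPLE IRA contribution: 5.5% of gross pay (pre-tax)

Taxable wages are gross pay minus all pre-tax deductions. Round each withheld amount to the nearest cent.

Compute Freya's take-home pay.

$4542.46

SIMPLE IRA contribution: $6179.08 × 0.055 = $339.85
Traditional 401(k): $6179.08 × 0.0625 = $386.19
Pre-tax total = $339.85 + $386.19 = $726.04
Taxable wages = $6179.08 − $726.04 = $5453.04
State income tax: $5453.04 × 0.065 = $354.45
OASDI: $6179.08 × 0.05 = $308.95
State unemployment insurance (employee share): $6179.08 × 0.0025 = $15.45
Employee stock purchase plan: $231.73
Total deductions = $339.85 + $386.19 + $354.45 + $308.95 + $15.45 + $231.73 = $1636.62
Net pay = $6179.08 − $1636.62 = $4542.46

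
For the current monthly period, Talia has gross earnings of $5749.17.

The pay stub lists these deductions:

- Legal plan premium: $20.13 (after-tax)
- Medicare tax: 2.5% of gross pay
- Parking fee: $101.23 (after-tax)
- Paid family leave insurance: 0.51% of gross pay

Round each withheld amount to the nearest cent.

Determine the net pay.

$5454.76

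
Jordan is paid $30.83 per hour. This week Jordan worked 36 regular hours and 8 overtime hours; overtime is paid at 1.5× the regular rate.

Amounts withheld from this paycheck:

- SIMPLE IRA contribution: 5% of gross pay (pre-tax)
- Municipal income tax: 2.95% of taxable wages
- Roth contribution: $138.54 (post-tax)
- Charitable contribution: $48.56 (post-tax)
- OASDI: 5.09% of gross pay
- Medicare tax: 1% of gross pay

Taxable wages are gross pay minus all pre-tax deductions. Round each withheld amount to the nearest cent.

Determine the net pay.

$1,087.16

Regular pay: 36 × $30.83 = $1,109.88
Overtime pay: 8 × $30.83 × 1.5 = $369.96
Gross pay = $1,109.88 + $369.96 = $1,479.84
SIMPLE IRA contribution: $1,479.84 × 0.05 = $73.99
Taxable wages = $1,479.84 − $73.99 = $1,405.85
Municipal income tax: $1,405.85 × 0.0295 = $41.47
OASDI: $1,479.84 × 0.0509 = $75.32
Medicare tax: $1,479.84 × 0.01 = $14.80
Charitable contribution: $48.56
Roth contribution: $138.54
Total deductions = $73.99 + $41.47 + $75.32 + $14.80 + $48.56 + $138.54 = $392.68
Net pay = $1,479.84 − $392.68 = $1,087.16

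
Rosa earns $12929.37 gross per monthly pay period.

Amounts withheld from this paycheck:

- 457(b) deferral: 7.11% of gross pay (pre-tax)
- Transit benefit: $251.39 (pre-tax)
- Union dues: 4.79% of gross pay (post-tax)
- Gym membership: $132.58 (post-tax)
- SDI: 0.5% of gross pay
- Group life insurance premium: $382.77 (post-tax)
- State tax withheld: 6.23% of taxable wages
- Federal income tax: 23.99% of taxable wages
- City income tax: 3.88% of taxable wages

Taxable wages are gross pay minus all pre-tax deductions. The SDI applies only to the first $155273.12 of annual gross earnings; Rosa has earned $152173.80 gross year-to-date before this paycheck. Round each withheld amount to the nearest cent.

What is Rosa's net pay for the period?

457(b) deferral: $12929.37 × 0.0711 = $919.28
Transit benefit: $251.39
Pre-tax total = $919.28 + $251.39 = $1170.67
Taxable wages = $12929.37 − $1170.67 = $11758.70
Federal income tax: $11758.70 × 0.2399 = $2820.91
State tax withheld: $11758.70 × 0.0623 = $732.57
City income tax: $11758.70 × 0.0388 = $456.24
SDI: only $155273.12 − $152173.80 = $3099.32 of this check is subject → $3099.32 × 0.005 = $15.50
Union dues: $12929.37 × 0.0479 = $619.32
Gym membership: $132.58
Group life insurance premium: $382.77
Total deductions = $919.28 + $251.39 + $2820.91 + $732.57 + $456.24 + $15.50 + $619.32 + $132.58 + $382.77 = $6330.56
Net pay = $12929.37 − $6330.56 = $6598.81

$6598.81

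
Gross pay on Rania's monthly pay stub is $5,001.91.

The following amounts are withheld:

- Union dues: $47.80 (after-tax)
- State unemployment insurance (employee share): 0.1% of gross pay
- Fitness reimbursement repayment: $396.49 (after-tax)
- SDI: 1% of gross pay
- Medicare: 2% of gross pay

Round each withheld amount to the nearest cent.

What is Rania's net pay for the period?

$4,402.56

SDI: $5,001.91 × 0.01 = $50.02
Medicare: $5,001.91 × 0.02 = $100.04
State unemployment insurance (employee share): $5,001.91 × 0.001 = $5.00
Fitness reimbursement repayment: $396.49
Union dues: $47.80
Total deductions = $50.02 + $100.04 + $5.00 + $396.49 + $47.80 = $599.35
Net pay = $5,001.91 − $599.35 = $4,402.56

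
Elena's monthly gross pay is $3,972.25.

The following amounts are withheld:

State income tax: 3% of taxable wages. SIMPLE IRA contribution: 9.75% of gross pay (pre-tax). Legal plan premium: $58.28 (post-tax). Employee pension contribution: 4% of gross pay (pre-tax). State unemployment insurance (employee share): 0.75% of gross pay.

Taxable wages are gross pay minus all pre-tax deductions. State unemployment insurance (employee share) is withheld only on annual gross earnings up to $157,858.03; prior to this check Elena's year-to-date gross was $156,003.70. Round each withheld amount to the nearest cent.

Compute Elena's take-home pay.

$3,251.10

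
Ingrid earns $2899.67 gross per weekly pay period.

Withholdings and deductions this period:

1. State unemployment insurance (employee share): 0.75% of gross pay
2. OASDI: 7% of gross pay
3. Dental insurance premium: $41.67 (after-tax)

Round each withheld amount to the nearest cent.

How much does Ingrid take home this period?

$2633.27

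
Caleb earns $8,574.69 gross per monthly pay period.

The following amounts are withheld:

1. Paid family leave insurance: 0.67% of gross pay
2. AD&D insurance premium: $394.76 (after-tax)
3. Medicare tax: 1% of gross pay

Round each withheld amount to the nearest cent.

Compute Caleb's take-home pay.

Paid family leave insurance: $8,574.69 × 0.0067 = $57.45
Medicare tax: $8,574.69 × 0.01 = $85.75
AD&D insurance premium: $394.76
Total deductions = $57.45 + $85.75 + $394.76 = $537.96
Net pay = $8,574.69 − $537.96 = $8,036.73

$8,036.73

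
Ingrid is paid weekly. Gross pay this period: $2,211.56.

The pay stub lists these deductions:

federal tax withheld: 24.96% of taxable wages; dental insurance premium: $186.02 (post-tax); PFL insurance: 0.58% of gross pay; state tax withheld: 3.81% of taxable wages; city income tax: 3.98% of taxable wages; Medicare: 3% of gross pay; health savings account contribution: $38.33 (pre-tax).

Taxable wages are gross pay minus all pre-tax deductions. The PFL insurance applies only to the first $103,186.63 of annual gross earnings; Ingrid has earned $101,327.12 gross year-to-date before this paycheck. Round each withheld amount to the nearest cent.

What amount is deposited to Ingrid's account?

$1,198.34

Health savings account contribution: $38.33
Taxable wages = $2,211.56 − $38.33 = $2,173.23
State tax withheld: $2,173.23 × 0.0381 = $82.80
City income tax: $2,173.23 × 0.0398 = $86.49
Federal tax withheld: $2,173.23 × 0.2496 = $542.44
PFL insurance: only $103,186.63 − $101,327.12 = $1,859.51 of this check is subject → $1,859.51 × 0.0058 = $10.79
Medicare: $2,211.56 × 0.03 = $66.35
Dental insurance premium: $186.02
Total deductions = $38.33 + $82.80 + $86.49 + $542.44 + $10.79 + $66.35 + $186.02 = $1,013.22
Net pay = $2,211.56 − $1,013.22 = $1,198.34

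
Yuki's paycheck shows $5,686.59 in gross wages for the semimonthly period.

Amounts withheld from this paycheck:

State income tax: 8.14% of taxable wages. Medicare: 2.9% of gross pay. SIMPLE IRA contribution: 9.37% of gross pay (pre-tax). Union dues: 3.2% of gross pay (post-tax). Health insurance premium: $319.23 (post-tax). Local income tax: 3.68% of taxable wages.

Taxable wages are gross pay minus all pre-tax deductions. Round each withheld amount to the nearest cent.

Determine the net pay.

SIMPLE IRA contribution: $5,686.59 × 0.0937 = $532.83
Taxable wages = $5,686.59 − $532.83 = $5,153.76
Local income tax: $5,153.76 × 0.0368 = $189.66
State income tax: $5,153.76 × 0.0814 = $419.52
Medicare: $5,686.59 × 0.029 = $164.91
Union dues: $5,686.59 × 0.032 = $181.97
Health insurance premium: $319.23
Total deductions = $532.83 + $189.66 + $419.52 + $164.91 + $181.97 + $319.23 = $1,808.12
Net pay = $5,686.59 − $1,808.12 = $3,878.47

$3,878.47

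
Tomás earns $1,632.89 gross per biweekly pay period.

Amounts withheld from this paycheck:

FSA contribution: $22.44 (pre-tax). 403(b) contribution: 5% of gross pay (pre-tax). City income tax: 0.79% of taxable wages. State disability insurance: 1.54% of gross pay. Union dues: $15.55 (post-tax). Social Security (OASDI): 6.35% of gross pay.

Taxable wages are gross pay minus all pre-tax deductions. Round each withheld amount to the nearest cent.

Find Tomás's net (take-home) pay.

$1,372.34

FSA contribution: $22.44
403(b) contribution: $1,632.89 × 0.05 = $81.64
Pre-tax total = $22.44 + $81.64 = $104.08
Taxable wages = $1,632.89 − $104.08 = $1,528.81
City income tax: $1,528.81 × 0.0079 = $12.08
Social Security (OASDI): $1,632.89 × 0.0635 = $103.69
State disability insurance: $1,632.89 × 0.0154 = $25.15
Union dues: $15.55
Total deductions = $22.44 + $81.64 + $12.08 + $103.69 + $25.15 + $15.55 = $260.55
Net pay = $1,632.89 − $260.55 = $1,372.34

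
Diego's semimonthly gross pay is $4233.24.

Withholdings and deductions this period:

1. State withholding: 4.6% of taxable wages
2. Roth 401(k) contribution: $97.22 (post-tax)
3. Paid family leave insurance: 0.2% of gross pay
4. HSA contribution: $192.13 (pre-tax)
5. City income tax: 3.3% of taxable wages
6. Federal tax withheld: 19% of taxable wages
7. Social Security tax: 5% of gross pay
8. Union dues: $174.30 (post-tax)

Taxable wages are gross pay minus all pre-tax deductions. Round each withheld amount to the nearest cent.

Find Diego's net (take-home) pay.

$2462.40

HSA contribution: $192.13
Taxable wages = $4233.24 − $192.13 = $4041.11
State withholding: $4041.11 × 0.046 = $185.89
Federal tax withheld: $4041.11 × 0.19 = $767.81
City income tax: $4041.11 × 0.033 = $133.36
Paid family leave insurance: $4233.24 × 0.002 = $8.47
Social Security tax: $4233.24 × 0.05 = $211.66
Union dues: $174.30
Roth 401(k) contribution: $97.22
Total deductions = $192.13 + $185.89 + $767.81 + $133.36 + $8.47 + $211.66 + $174.30 + $97.22 = $1770.84
Net pay = $4233.24 − $1770.84 = $2462.40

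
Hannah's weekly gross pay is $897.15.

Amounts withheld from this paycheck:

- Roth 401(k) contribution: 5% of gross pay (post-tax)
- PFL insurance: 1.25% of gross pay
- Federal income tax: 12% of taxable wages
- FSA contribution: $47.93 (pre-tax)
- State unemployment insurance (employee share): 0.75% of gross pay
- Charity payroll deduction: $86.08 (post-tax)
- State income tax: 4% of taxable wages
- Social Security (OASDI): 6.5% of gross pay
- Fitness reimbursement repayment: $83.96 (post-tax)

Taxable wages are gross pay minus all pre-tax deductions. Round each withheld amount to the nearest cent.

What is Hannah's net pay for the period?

$422.19

FSA contribution: $47.93
Taxable wages = $897.15 − $47.93 = $849.22
Federal income tax: $849.22 × 0.12 = $101.91
State income tax: $849.22 × 0.04 = $33.97
Social Security (OASDI): $897.15 × 0.065 = $58.31
State unemployment insurance (employee share): $897.15 × 0.0075 = $6.73
PFL insurance: $897.15 × 0.0125 = $11.21
Roth 401(k) contribution: $897.15 × 0.05 = $44.86
Charity payroll deduction: $86.08
Fitness reimbursement repayment: $83.96
Total deductions = $47.93 + $101.91 + $33.97 + $58.31 + $6.73 + $11.21 + $44.86 + $86.08 + $83.96 = $474.96
Net pay = $897.15 − $474.96 = $422.19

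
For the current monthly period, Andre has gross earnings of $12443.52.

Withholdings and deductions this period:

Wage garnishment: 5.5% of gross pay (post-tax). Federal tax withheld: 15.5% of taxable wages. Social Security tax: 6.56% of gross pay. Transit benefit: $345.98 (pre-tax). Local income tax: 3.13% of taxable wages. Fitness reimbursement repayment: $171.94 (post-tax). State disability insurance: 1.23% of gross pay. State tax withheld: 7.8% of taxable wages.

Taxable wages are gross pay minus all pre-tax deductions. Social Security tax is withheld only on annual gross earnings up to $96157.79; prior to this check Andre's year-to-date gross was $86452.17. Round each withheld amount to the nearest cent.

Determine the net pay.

Transit benefit: $345.98
Taxable wages = $12443.52 − $345.98 = $12097.54
Local income tax: $12097.54 × 0.0313 = $378.65
Federal tax withheld: $12097.54 × 0.155 = $1875.12
State tax withheld: $12097.54 × 0.078 = $943.61
Social Security tax: only $96157.79 − $86452.17 = $9705.62 of this check is subject → $9705.62 × 0.0656 = $636.69
State disability insurance: $12443.52 × 0.0123 = $153.06
Wage garnishment: $12443.52 × 0.055 = $684.39
Fitness reimbursement repayment: $171.94
Total deductions = $345.98 + $378.65 + $1875.12 + $943.61 + $636.69 + $153.06 + $684.39 + $171.94 = $5189.44
Net pay = $12443.52 − $5189.44 = $7254.08

$7254.08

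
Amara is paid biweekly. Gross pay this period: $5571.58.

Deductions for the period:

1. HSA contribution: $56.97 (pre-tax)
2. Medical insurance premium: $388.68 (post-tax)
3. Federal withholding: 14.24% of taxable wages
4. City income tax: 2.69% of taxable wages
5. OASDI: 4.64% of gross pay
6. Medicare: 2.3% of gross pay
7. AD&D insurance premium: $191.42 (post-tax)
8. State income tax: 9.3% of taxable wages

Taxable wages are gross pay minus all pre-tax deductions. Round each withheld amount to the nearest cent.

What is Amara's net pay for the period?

HSA contribution: $56.97
Taxable wages = $5571.58 − $56.97 = $5514.61
State income tax: $5514.61 × 0.093 = $512.86
Federal withholding: $5514.61 × 0.1424 = $785.28
City income tax: $5514.61 × 0.0269 = $148.34
Medicare: $5571.58 × 0.023 = $128.15
OASDI: $5571.58 × 0.0464 = $258.52
AD&D insurance premium: $191.42
Medical insurance premium: $388.68
Total deductions = $56.97 + $512.86 + $785.28 + $148.34 + $128.15 + $258.52 + $191.42 + $388.68 = $2470.22
Net pay = $5571.58 − $2470.22 = $3101.36

$3101.36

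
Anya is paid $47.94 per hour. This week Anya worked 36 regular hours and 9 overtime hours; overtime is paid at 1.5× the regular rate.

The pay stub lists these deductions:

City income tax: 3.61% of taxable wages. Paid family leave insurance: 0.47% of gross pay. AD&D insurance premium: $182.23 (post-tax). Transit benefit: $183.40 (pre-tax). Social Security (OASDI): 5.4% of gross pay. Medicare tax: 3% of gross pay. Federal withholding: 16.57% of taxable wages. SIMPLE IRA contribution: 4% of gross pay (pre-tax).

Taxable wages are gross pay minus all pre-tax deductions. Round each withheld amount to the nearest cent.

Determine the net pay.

Regular pay: 36 × $47.94 = $1,725.84
Overtime pay: 9 × $47.94 × 1.5 = $647.19
Gross pay = $1,725.84 + $647.19 = $2,373.03
SIMPLE IRA contribution: $2,373.03 × 0.04 = $94.92
Transit benefit: $183.40
Pre-tax total = $94.92 + $183.40 = $278.32
Taxable wages = $2,373.03 − $278.32 = $2,094.71
City income tax: $2,094.71 × 0.0361 = $75.62
Federal withholding: $2,094.71 × 0.1657 = $347.09
Medicare tax: $2,373.03 × 0.03 = $71.19
Paid family leave insurance: $2,373.03 × 0.0047 = $11.15
Social Security (OASDI): $2,373.03 × 0.054 = $128.14
AD&D insurance premium: $182.23
Total deductions = $94.92 + $183.40 + $75.62 + $347.09 + $71.19 + $11.15 + $128.14 + $182.23 = $1,093.74
Net pay = $2,373.03 − $1,093.74 = $1,279.29

$1,279.29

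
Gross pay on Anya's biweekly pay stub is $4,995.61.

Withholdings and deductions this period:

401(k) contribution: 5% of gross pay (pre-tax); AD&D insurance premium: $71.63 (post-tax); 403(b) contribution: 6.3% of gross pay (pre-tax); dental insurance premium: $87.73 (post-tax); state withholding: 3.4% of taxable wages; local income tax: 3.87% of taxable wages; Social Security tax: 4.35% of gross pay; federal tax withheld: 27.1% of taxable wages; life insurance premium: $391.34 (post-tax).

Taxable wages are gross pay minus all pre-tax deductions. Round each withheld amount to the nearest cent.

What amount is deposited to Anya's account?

$2,140.13

403(b) contribution: $4,995.61 × 0.063 = $314.72
401(k) contribution: $4,995.61 × 0.05 = $249.78
Pre-tax total = $314.72 + $249.78 = $564.50
Taxable wages = $4,995.61 − $564.50 = $4,431.11
State withholding: $4,431.11 × 0.034 = $150.66
Local income tax: $4,431.11 × 0.0387 = $171.48
Federal tax withheld: $4,431.11 × 0.271 = $1,200.83
Social Security tax: $4,995.61 × 0.0435 = $217.31
AD&D insurance premium: $71.63
Dental insurance premium: $87.73
Life insurance premium: $391.34
Total deductions = $314.72 + $249.78 + $150.66 + $171.48 + $1,200.83 + $217.31 + $71.63 + $87.73 + $391.34 = $2,855.48
Net pay = $4,995.61 − $2,855.48 = $2,140.13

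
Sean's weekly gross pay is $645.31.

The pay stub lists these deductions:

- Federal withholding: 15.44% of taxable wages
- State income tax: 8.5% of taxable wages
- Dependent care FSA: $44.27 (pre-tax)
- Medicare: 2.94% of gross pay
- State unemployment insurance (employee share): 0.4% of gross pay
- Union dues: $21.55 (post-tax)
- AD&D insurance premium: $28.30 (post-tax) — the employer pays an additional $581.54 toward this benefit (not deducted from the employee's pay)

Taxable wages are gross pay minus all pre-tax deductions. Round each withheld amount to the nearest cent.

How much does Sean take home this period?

$385.75

Dependent care FSA: $44.27
Taxable wages = $645.31 − $44.27 = $601.04
Federal withholding: $601.04 × 0.1544 = $92.80
State income tax: $601.04 × 0.085 = $51.09
Medicare: $645.31 × 0.0294 = $18.97
State unemployment insurance (employee share): $645.31 × 0.004 = $2.58
AD&D insurance premium: $28.30
Union dues: $21.55
(Employer's $581.54 toward AD&D insurance premium is not withheld from the employee.)
Total deductions = $44.27 + $92.80 + $51.09 + $18.97 + $2.58 + $28.30 + $21.55 = $259.56
Net pay = $645.31 − $259.56 = $385.75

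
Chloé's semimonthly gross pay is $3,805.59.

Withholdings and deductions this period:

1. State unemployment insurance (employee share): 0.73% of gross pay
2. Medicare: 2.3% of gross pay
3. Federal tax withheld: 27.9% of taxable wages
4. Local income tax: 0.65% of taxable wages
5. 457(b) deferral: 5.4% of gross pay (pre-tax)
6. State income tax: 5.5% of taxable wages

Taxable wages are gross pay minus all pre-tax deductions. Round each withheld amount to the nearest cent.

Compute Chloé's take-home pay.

$2,258.95

457(b) deferral: $3,805.59 × 0.054 = $205.50
Taxable wages = $3,805.59 − $205.50 = $3,600.09
State income tax: $3,600.09 × 0.055 = $198.00
Local income tax: $3,600.09 × 0.0065 = $23.40
Federal tax withheld: $3,600.09 × 0.279 = $1,004.43
Medicare: $3,805.59 × 0.023 = $87.53
State unemployment insurance (employee share): $3,805.59 × 0.0073 = $27.78
Total deductions = $205.50 + $198.00 + $23.40 + $1,004.43 + $87.53 + $27.78 = $1,546.64
Net pay = $3,805.59 − $1,546.64 = $2,258.95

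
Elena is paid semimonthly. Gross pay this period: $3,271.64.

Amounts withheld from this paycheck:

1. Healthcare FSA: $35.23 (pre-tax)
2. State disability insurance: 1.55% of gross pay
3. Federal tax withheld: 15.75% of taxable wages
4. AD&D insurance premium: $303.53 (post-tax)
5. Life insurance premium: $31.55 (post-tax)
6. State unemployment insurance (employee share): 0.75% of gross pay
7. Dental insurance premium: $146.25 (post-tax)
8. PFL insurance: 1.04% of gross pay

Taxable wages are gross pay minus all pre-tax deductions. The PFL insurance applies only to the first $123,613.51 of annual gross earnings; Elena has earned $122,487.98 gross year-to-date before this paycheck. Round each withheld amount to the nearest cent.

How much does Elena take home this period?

$2,158.39

Healthcare FSA: $35.23
Taxable wages = $3,271.64 − $35.23 = $3,236.41
Federal tax withheld: $3,236.41 × 0.1575 = $509.73
PFL insurance: only $123,613.51 − $122,487.98 = $1,125.53 of this check is subject → $1,125.53 × 0.0104 = $11.71
State disability insurance: $3,271.64 × 0.0155 = $50.71
State unemployment insurance (employee share): $3,271.64 × 0.0075 = $24.54
Dental insurance premium: $146.25
AD&D insurance premium: $303.53
Life insurance premium: $31.55
Total deductions = $35.23 + $509.73 + $11.71 + $50.71 + $24.54 + $146.25 + $303.53 + $31.55 = $1,113.25
Net pay = $3,271.64 − $1,113.25 = $2,158.39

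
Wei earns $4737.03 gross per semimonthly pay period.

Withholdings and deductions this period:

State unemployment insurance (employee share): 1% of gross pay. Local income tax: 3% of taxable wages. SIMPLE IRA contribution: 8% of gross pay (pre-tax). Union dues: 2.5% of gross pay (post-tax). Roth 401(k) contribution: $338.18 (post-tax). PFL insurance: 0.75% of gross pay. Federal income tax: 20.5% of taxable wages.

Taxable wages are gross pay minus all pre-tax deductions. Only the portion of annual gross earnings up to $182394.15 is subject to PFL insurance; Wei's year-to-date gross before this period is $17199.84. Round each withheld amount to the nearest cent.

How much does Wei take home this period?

$2794.42

SIMPLE IRA contribution: $4737.03 × 0.08 = $378.96
Taxable wages = $4737.03 − $378.96 = $4358.07
Federal income tax: $4358.07 × 0.205 = $893.40
Local income tax: $4358.07 × 0.03 = $130.74
State unemployment insurance (employee share): $4737.03 × 0.01 = $47.37
PFL insurance: cap not yet reached, full $4737.03 is subject → $4737.03 × 0.0075 = $35.53
Union dues: $4737.03 × 0.025 = $118.43
Roth 401(k) contribution: $338.18
Total deductions = $378.96 + $893.40 + $130.74 + $47.37 + $35.53 + $118.43 + $338.18 = $1942.61
Net pay = $4737.03 − $1942.61 = $2794.42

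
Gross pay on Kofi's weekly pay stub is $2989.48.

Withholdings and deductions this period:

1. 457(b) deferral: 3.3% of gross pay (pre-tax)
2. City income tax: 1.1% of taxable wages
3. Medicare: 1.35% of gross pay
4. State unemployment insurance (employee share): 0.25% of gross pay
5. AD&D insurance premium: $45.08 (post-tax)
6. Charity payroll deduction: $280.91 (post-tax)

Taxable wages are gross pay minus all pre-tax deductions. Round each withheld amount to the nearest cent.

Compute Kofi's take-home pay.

$2485.21

457(b) deferral: $2989.48 × 0.033 = $98.65
Taxable wages = $2989.48 − $98.65 = $2890.83
City income tax: $2890.83 × 0.011 = $31.80
State unemployment insurance (employee share): $2989.48 × 0.0025 = $7.47
Medicare: $2989.48 × 0.0135 = $40.36
Charity payroll deduction: $280.91
AD&D insurance premium: $45.08
Total deductions = $98.65 + $31.80 + $7.47 + $40.36 + $280.91 + $45.08 = $504.27
Net pay = $2989.48 − $504.27 = $2485.21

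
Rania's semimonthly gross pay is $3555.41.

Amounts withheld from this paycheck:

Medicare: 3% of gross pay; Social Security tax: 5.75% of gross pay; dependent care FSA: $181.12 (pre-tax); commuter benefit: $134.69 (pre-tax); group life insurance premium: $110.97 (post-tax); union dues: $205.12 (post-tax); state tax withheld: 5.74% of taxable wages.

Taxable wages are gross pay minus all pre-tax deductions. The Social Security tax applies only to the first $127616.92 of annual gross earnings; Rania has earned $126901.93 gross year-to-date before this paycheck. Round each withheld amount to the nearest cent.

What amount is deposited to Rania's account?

$2589.79

Commuter benefit: $134.69
Dependent care FSA: $181.12
Pre-tax total = $134.69 + $181.12 = $315.81
Taxable wages = $3555.41 − $315.81 = $3239.60
State tax withheld: $3239.60 × 0.0574 = $185.95
Medicare: $3555.41 × 0.03 = $106.66
Social Security tax: only $127616.92 − $126901.93 = $714.99 of this check is subject → $714.99 × 0.0575 = $41.11
Union dues: $205.12
Group life insurance premium: $110.97
Total deductions = $134.69 + $181.12 + $185.95 + $106.66 + $41.11 + $205.12 + $110.97 = $965.62
Net pay = $3555.41 − $965.62 = $2589.79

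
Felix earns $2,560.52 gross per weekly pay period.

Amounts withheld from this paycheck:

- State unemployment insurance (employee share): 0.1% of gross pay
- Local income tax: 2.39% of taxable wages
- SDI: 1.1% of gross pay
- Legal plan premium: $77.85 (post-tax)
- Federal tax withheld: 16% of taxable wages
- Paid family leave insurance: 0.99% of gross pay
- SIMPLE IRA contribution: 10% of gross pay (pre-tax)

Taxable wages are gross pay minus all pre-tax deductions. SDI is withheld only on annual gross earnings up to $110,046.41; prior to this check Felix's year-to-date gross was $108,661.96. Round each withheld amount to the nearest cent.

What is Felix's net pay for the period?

$1,759.68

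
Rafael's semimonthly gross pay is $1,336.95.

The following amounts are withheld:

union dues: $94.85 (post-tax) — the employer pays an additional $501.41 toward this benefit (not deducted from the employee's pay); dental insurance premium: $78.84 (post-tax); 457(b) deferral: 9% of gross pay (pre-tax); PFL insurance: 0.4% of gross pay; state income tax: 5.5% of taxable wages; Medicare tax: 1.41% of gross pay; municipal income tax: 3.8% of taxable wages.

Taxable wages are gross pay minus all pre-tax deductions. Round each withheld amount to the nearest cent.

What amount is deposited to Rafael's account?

457(b) deferral: $1,336.95 × 0.09 = $120.33
Taxable wages = $1,336.95 − $120.33 = $1,216.62
State income tax: $1,216.62 × 0.055 = $66.91
Municipal income tax: $1,216.62 × 0.038 = $46.23
Medicare tax: $1,336.95 × 0.0141 = $18.85
PFL insurance: $1,336.95 × 0.004 = $5.35
Union dues: $94.85
Dental insurance premium: $78.84
(Employer's $501.41 toward union dues is not withheld from the employee.)
Total deductions = $120.33 + $66.91 + $46.23 + $18.85 + $5.35 + $94.85 + $78.84 = $431.36
Net pay = $1,336.95 − $431.36 = $905.59

$905.59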